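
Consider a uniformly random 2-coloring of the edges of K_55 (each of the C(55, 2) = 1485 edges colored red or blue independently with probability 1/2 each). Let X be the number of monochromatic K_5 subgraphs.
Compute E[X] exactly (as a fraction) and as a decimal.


Let X = Σ_S X_S over the C(55, 5) = 3478761 subsets S of size 5, where X_S = 1 if the K_5 on S is monochromatic.
For a fixed S, the K_5 on S has C(5, 2) = 10 edges. P[all 10 edges red] = (1/2)^10, and likewise for blue, so P[monochromatic] = 2·(1/2)^10 = 2^{1 − 10} = 1/512.
Summing: E[X] = C(55, 5) · 2^{1 − 10} = 3478761 · 1/512 = 3478761/512.
Numerically: E[X] ≈ 6794.455078.

E[X] = C(55,5)·2^(1−C(5,2)) = 3478761/512 ≈ 6794.455078.


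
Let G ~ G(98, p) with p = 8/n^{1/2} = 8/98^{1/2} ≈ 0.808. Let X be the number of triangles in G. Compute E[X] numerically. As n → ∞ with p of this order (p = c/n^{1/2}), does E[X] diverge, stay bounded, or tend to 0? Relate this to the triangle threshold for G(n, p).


Number of potential triangles: C(98, 3) = 152096.
Each occurs with probability p³ ≈ (0.808)³ ≈ 5.27753e-01.
By linearity: E[X] = C(98, 3)·p³ ≈ 152096 · 5.27753e-01 ≈ 80269.146.
Since α = 1/2 < 1, p = c/n^{1/2} ≫ 1/n is above the triangle threshold p ~ 1/n. Asymptotically E[X] ~ (c³/6)·n^{3(1−α)} = (8³/6)·n^{1.5} → ∞; triangles are abundant w.h.p.

E[X] ≈ 80269.146; in regime p = Θ(1/n^{1/2}) E[X] diverges (above the triangle threshold p ~ 1/n).


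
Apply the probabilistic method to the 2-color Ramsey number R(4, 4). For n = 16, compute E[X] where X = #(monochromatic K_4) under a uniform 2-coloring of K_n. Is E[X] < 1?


E[X] = C(16, 4) · 2^{1 − 6} = 1820 · 2^{−5} = 1820/32.
As a reduced fraction: E[X] = 455/8 ≈ 56.87500.
Is E[X] < 1? NO.
Since E[X] ≥ 1, the first-moment bound is inconclusive at n = 16; it does NOT by itself certify R(4, 4) > 16.

E[X] = 455/8 ≈ 56.87500; E[X] ≥ 1; first-moment method inconclusive here.


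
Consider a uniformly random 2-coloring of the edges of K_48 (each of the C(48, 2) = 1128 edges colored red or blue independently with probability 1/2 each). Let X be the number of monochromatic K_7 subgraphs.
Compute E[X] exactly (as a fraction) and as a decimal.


Let X = Σ_S X_S over the C(48, 7) = 73629072 subsets S of size 7, where X_S = 1 if the K_7 on S is monochromatic.
For a fixed S, the K_7 on S has C(7, 2) = 21 edges. P[all 21 edges red] = (1/2)^21, and likewise for blue, so P[monochromatic] = 2·(1/2)^21 = 2^{1 − 21} = 1/1048576.
Summing: E[X] = C(48, 7) · 2^{1 − 21} = 73629072 · 1/1048576 = 4601817/65536.
Numerically: E[X] ≈ 70.218155.

E[X] = C(48,7)·2^(1−C(7,2)) = 4601817/65536 ≈ 70.218155.


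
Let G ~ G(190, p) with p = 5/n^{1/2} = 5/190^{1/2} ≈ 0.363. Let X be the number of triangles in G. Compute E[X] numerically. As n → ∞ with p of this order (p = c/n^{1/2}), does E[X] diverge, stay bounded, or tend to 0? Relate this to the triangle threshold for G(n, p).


Number of potential triangles: C(190, 3) = 1125180.
Each occurs with probability p³ ≈ (0.363)³ ≈ 4.77287e-02.
By linearity: E[X] = C(190, 3)·p³ ≈ 1125180 · 4.77287e-02 ≈ 53703.379.
Since α = 1/2 < 1, p = c/n^{1/2} ≫ 1/n is above the triangle threshold p ~ 1/n. Asymptotically E[X] ~ (c³/6)·n^{3(1−α)} = (5³/6)·n^{1.5} → ∞; triangles are abundant w.h.p.

E[X] ≈ 53703.379; in regime p = Θ(1/n^{1/2}) E[X] diverges (above the triangle threshold p ~ 1/n).


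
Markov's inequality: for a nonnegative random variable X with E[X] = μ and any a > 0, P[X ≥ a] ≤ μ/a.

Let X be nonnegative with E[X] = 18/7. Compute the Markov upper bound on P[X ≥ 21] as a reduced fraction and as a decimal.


μ = E[X] = 18/7, a = 21.
Markov: P[X ≥ 21] ≤ μ/a = (18/7)/21 = 6/49.
Numerically: ≈ 0.122449.
(Since a = 21 > μ = 2.571429, the bound 6/49 is < 1 and informative.)

P[X ≥ 21] ≤ 6/49 ≈ 0.122449.


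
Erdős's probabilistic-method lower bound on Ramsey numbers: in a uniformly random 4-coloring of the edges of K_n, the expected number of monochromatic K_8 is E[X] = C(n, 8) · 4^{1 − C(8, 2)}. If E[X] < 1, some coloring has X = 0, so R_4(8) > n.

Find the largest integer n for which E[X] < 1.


We need C(n, 8) · 4^{1 − 28} < 1, i.e. C(n, 8) < 4^{28 − 1} = 18014398509481984.
Check values of n near the boundary:
  n = 407: C(407, 8) = 17424959239309050; 17424959239309050 < 18014398509481984? YES
  n = 408: C(408, 8) = 17773458424095231; 17773458424095231 < 18014398509481984? YES
  n = 409: C(409, 8) = 18128041135797879; 18128041135797879 < 18014398509481984? NO
  n = 410: C(410, 8) = 18488798173326195; 18488798173326195 < 18014398509481984? NO
The largest n with C(n, 8) < 18014398509481984 is n = 408 (where E[X] = 17773458424095231/18014398509481984 ≈ 0.98663). Hence R_4(8) > 408, i.e. R_4(8) ≥ 409.

Largest n = 408; hence R_4(8) > 408.


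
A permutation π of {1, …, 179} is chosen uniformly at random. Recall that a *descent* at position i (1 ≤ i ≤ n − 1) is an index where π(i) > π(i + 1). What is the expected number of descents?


Write X = Σ X_I over i = 1, …, 178, with X_I the indicator of one descent.
There are 178 indicators.
For each fixed i, the pair (π(i), π(i+1)) is a uniformly random ordered pair of distinct values from {1, …, 179}; by symmetry P[π(i) > π(i+1)] = 1/2.
By linearity: E[X] = 178 · (1/2) = (179 − 1) · (1/2) = 89 ≈ 89.00000.

E[X] = 89 = 89.00000.


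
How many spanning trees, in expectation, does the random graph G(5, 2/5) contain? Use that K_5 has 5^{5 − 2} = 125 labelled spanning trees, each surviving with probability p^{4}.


K_5 has 5^{5 − 2} = 125 labelled spanning trees.
For each such spanning tree H, let X_H = 1 if all 4 edges of H are present in G. Then P[X_H = 1] = p^{4} = (2/5)^{4} = 16/625.
Summing the indicators: E[X] = Σ_H E[X_H] = 125 · p^{4} = 125 · 16/625 = 16/5.
Numerically: E[X] ≈ 3.2.

E[X] = 125 · (2/5)^{4} = 16/5 ≈ 3.2.


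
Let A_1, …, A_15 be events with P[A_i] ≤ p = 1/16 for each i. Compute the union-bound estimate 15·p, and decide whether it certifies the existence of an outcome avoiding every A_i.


Union bound: P[∪_{i=1}^{15} A_i] ≤ Σ_i P[A_i] ≤ 15·p = 15·(1/16) = 15/16.
Numerically: 15/16 ≈ 0.9375000.
Is 15/16 < 1? YES.
Since P[∪ A_i] ≤ 15/16 < 1, the complement has P[∩ A_i^c] ≥ 1 − 15/16 = 1/16 > 0, so some outcome avoids every A_i.

15·p = 15/16 ≈ 0.9375000; existence CERTIFIED by the union bound.


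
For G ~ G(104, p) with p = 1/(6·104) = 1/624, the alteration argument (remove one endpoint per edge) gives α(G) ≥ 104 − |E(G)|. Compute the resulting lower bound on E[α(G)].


E[|E(G)|] = C(104, 2)·p = 5356 · (1/624) = 103/12.
E[α(G)] ≥ n − E[|E(G)|] = 104 − 103/12 = 1145/12.
Numerically: ≈ 95.416667.
(This is only a lower bound; the true E[α(G)] may be larger.)

E[α(G)] ≥ 1145/12 ≈ 95.416667.


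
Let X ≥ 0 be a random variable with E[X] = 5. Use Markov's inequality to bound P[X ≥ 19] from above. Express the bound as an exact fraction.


μ = E[X] = 5, a = 19.
Markov: P[X ≥ 19] ≤ μ/a = (5)/19 = 5/19.
Numerically: ≈ 0.2632.
(Since a = 19 > μ = 5.0000, the bound 5/19 is < 1 and informative.)

P[X ≥ 19] ≤ 5/19 ≈ 0.2632.


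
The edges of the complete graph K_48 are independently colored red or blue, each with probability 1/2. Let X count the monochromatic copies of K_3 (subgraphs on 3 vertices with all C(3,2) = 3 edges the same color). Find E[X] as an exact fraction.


Let X = Σ_S X_S over the C(48, 3) = 17296 subsets S of size 3, where X_S = 1 if the K_3 on S is monochromatic.
For a fixed S, the K_3 on S has C(3, 2) = 3 edges. P[all 3 edges red] = (1/2)^3, and likewise for blue, so P[monochromatic] = 2·(1/2)^3 = 2^{1 − 3} = 1/4.
By linearity: E[X] = C(48, 3) · 2^{1 − 3} = 17296 · 1/4 = 4324.
Numerically: E[X] ≈ 4324.000000.

E[X] = C(48,3)·2^(1−C(3,2)) = 4324 ≈ 4324.000000.


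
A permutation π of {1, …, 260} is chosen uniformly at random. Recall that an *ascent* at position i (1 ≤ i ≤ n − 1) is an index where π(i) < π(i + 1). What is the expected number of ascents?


Write X = Σ X_I over i = 1, …, 259, with X_I the indicator of one ascent.
There are 259 indicators.
For each fixed i, the pair (π(i), π(i+1)) is a uniformly random ordered pair of distinct values from {1, …, 260}; by symmetry P[π(i) < π(i+1)] = 1/2.
By linearity: E[X] = 259 · (1/2) = (260 − 1) · (1/2) = 259/2 ≈ 129.500000.

E[X] = 259/2 = 129.500000.


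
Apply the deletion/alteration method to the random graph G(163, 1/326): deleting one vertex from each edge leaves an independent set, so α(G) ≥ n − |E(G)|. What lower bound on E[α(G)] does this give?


E[|E(G)|] = C(163, 2)·p = 13203 · (1/326) = 81/2.
E[α(G)] ≥ n − E[|E(G)|] = 163 − 81/2 = 245/2.
Numerically: ≈ 122.500.
(This is only a lower bound; the true E[α(G)] may be larger.)

E[α(G)] ≥ 245/2 ≈ 122.500.


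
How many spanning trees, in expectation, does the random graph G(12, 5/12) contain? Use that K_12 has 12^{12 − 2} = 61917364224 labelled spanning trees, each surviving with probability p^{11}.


K_12 has 12^{12 − 2} = 61917364224 labelled spanning trees.
For each such spanning tree H, let X_H = 1 if all 11 edges of H are present in G. Then P[X_H = 1] = p^{11} = (5/12)^{11} = 48828125/743008370688.
Summing the indicators: E[X] = Σ_H E[X_H] = 61917364224 · p^{11} = 61917364224 · 48828125/743008370688 = 48828125/12.
Numerically: E[X] ≈ 4.069e+06.

E[X] = 61917364224 · (5/12)^{11} = 48828125/12 ≈ 4.069e+06.


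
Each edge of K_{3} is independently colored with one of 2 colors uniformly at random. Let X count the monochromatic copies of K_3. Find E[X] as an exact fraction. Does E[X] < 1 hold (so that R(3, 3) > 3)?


E[X] = C(3, 3) · 2^{1 − 3} = 1 · 2^{−2} = 1/4.
As a reduced fraction: E[X] = 1/4 ≈ 0.2500.
Is E[X] < 1? YES.
Since E[X] < 1, there exists a 2-coloring of K_{3} with no monochromatic K_3; hence R(3, 3) > 3.

E[X] = 1/4 ≈ 0.2500; E[X] < 1, so R(3, 3) > 3.


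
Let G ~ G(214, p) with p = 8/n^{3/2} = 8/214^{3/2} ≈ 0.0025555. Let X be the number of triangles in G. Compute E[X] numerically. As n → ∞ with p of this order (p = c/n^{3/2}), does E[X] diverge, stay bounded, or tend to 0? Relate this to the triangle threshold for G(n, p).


Number of potential triangles: C(214, 3) = 1610564.
Each occurs with probability p³ ≈ (0.0025555)³ ≈ 1.6688142e-08.
By linearity: E[X] = C(214, 3)·p³ ≈ 1610564 · 1.6688142e-08 ≈ 0.02688.
Since α = 3/2 > 1, p = c/n^{3/2} = o(1/n) is below the triangle threshold p ~ 1/n. Asymptotically E[X] ~ (c³/6)·n^{3(1−α)} = (8³/6)·n^{-1.5} → 0, so by Markov's inequality G has no triangles w.h.p.

E[X] ≈ 0.02688; in regime p = Θ(1/n^{3/2}) E[X] tends to 0 (below the triangle threshold p ~ 1/n).


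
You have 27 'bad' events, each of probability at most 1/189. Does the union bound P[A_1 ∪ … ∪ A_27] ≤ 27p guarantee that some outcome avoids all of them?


Union bound: P[∪_{i=1}^{27} A_i] ≤ Σ_i P[A_i] ≤ 27·p = 27·(1/189) = 1/7.
Numerically: 1/7 ≈ 0.1428571.
Is 1/7 < 1? YES.
Since P[∪ A_i] ≤ 1/7 < 1, the complement has P[∩ A_i^c] ≥ 1 − 1/7 = 6/7 > 0, so some outcome avoids every A_i.

27·p = 1/7 ≈ 0.1428571; existence CERTIFIED by the union bound.


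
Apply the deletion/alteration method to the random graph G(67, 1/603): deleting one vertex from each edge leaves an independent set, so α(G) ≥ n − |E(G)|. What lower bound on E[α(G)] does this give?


E[|E(G)|] = C(67, 2)·p = 2211 · (1/603) = 11/3.
E[α(G)] ≥ n − E[|E(G)|] = 67 − 11/3 = 190/3.
Numerically: ≈ 63.333333.
(This is only a lower bound; the true E[α(G)] may be larger.)

E[α(G)] ≥ 190/3 ≈ 63.333333.


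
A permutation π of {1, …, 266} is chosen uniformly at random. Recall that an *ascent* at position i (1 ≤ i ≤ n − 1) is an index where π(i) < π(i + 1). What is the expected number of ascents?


Write X = Σ X_I over i = 1, …, 265, with X_I the indicator of one ascent.
There are 265 indicators.
For each fixed i, the pair (π(i), π(i+1)) is a uniformly random ordered pair of distinct values from {1, …, 266}; by symmetry P[π(i) < π(i+1)] = 1/2.
By linearity: E[X] = 265 · (1/2) = (266 − 1) · (1/2) = 265/2 ≈ 132.5000.

E[X] = 265/2 = 132.5000.


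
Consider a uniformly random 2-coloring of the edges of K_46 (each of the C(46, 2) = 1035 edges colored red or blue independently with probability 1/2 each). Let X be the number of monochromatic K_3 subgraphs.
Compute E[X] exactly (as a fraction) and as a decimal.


Let X = Σ_S X_S over the C(46, 3) = 15180 subsets S of size 3, where X_S = 1 if the K_3 on S is monochromatic.
For a fixed S, the K_3 on S has C(3, 2) = 3 edges. P[all 3 edges red] = (1/2)^3, and likewise for blue, so P[monochromatic] = 2·(1/2)^3 = 2^{1 − 3} = 1/4.
By linearity: E[X] = C(46, 3) · 2^{1 − 3} = 15180 · 1/4 = 3795.
Numerically: E[X] ≈ 3795.00000.

E[X] = C(46,3)·2^(1−C(3,2)) = 3795 ≈ 3795.00000.


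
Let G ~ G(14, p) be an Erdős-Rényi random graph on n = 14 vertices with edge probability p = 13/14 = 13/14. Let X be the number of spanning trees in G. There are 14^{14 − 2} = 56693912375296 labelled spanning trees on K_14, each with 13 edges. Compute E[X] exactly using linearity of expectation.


K_14 has 14^{14 − 2} = 56693912375296 labelled spanning trees.
For each such spanning tree H, let X_H = 1 if all 13 edges of H are present in G. Then P[X_H = 1] = p^{13} = (13/14)^{13} = 302875106592253/793714773254144.
Summing the indicators: E[X] = Σ_H E[X_H] = 56693912375296 · p^{13} = 56693912375296 · 302875106592253/793714773254144 = 302875106592253/14.
Numerically: E[X] ≈ 2.163e+13.

E[X] = 56693912375296 · (13/14)^{13} = 302875106592253/14 ≈ 2.163e+13.


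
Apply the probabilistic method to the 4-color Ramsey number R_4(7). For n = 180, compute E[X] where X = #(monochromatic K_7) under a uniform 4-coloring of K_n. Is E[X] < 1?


E[X] = C(180, 7) · 4^{1 − 21} = 1079414463600 · 4^{−20} = 1079414463600/1099511627776.
As a reduced fraction: E[X] = 67463403975/68719476736 ≈ 0.981722.
Is E[X] < 1? YES.
Since E[X] < 1, there exists a 4-coloring of K_{180} with no monochromatic K_7; hence R_4(7) > 180.

E[X] = 67463403975/68719476736 ≈ 0.981722; E[X] < 1, so R_4(7) > 180.


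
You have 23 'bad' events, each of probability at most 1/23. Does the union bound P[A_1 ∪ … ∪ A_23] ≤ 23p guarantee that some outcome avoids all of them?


Union bound: P[∪_{i=1}^{23} A_i] ≤ Σ_i P[A_i] ≤ 23·p = 23·(1/23) = 1.
Numerically: 1 ≈ 1.0000.
Is 1 < 1? NO.
Since the bound 1 is ≥ 1, the union bound is uninformative here; it does NOT by itself certify existence.

23·p = 1 ≈ 1.0000; existence NOT certified by the union bound.


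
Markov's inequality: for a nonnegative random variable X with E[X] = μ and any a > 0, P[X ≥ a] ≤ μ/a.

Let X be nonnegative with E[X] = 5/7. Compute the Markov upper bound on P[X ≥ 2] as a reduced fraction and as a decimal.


μ = E[X] = 5/7, a = 2.
Markov: P[X ≥ 2] ≤ μ/a = (5/7)/2 = 5/14.
Numerically: ≈ 0.35714.
(Since a = 2 > μ = 0.71429, the bound 5/14 is < 1 and informative.)

P[X ≥ 2] ≤ 5/14 ≈ 0.35714.


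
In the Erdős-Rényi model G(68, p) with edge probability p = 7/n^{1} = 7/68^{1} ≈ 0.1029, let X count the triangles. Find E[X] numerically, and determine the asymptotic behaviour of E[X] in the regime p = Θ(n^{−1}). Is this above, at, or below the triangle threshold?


Number of potential triangles: C(68, 3) = 50116.
Each occurs with probability p³ ≈ (0.1029)³ ≈ 1.090856e-03.
By linearity: E[X] = C(68, 3)·p³ ≈ 50116 · 1.090856e-03 ≈ 54.6693.
Here α = 1, so p = 7/n is exactly at the triangle threshold p ~ 1/n. Asymptotically E[X] → c³/6 = 7³/6 = 343/6 ≈ 57.1667, a bounded constant. In this regime the triangle count is asymptotically Poisson(c³/6).

E[X] ≈ 54.6693; in regime p = Θ(1/n^{1}) E[X] stays bounded (at the triangle threshold p ~ 1/n).


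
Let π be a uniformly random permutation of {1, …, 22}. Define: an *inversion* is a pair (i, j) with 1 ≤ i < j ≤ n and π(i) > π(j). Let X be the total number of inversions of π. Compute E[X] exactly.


Write X = Σ X_I over the C(22, 2) = 231 pairs i < j, with X_I the indicator of one inversion.
There are 231 indicators.
For each fixed pair i < j, the values π(i) and π(j) are two distinct elements of {1, …, 22} in uniformly random order; by symmetry P[π(i) > π(j)] = 1/2.
By linearity: E[X] = 231 · (1/2) = C(22, 2) · (1/2) = 231/2 = 231/2 ≈ 115.5000.

E[X] = 231/2 = 115.5000.


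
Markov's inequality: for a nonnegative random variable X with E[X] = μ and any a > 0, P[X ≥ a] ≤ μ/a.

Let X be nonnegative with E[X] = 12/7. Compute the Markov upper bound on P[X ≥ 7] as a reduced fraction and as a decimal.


μ = E[X] = 12/7, a = 7.
Markov: P[X ≥ 7] ≤ μ/a = (12/7)/7 = 12/49.
Numerically: ≈ 0.245.
(Since a = 7 > μ = 1.714, the bound 12/49 is < 1 and informative.)

P[X ≥ 7] ≤ 12/49 ≈ 0.245.


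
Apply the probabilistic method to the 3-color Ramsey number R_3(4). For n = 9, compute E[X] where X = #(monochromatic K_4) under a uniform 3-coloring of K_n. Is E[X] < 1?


E[X] = C(9, 4) · 3^{1 − 6} = 126 · 3^{−5} = 126/243.
As a reduced fraction: E[X] = 14/27 ≈ 0.5185.
Is E[X] < 1? YES.
Since E[X] < 1, there exists a 3-coloring of K_{9} with no monochromatic K_4; hence R_3(4) > 9.

E[X] = 14/27 ≈ 0.5185; E[X] < 1, so R_3(4) > 9.


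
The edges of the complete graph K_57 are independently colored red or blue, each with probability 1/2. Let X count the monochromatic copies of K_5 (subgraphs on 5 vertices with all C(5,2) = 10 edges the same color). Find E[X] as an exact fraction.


Let X = Σ_S X_S over the C(57, 5) = 4187106 subsets S of size 5, where X_S = 1 if the K_5 on S is monochromatic.
For a fixed S, the K_5 on S has C(5, 2) = 10 edges. P[all 10 edges red] = (1/2)^10, and likewise for blue, so P[monochromatic] = 2·(1/2)^10 = 2^{1 − 10} = 1/512.
By linearity: E[X] = C(57, 5) · 2^{1 − 10} = 4187106 · 1/512 = 2093553/256.
Numerically: E[X] ≈ 8177.94141.

E[X] = C(57,5)·2^(1−C(5,2)) = 2093553/256 ≈ 8177.94141.


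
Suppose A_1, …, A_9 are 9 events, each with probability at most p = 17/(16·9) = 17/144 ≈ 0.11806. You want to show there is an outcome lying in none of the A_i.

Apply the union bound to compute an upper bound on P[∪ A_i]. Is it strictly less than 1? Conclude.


Union bound: P[∪_{i=1}^{9} A_i] ≤ Σ_i P[A_i] ≤ 9·p = 9·(17/144) = 17/16.
Numerically: 17/16 ≈ 1.06250.
Is 17/16 < 1? NO.
Since the bound 17/16 is ≥ 1, the union bound is uninformative here; it does NOT by itself certify existence.

9·p = 17/16 ≈ 1.06250; existence NOT certified by the union bound.


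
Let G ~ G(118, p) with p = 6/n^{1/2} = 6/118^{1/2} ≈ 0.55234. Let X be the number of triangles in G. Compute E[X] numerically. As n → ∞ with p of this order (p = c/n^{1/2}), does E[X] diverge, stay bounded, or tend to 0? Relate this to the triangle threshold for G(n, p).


Number of potential triangles: C(118, 3) = 266916.
Each occurs with probability p³ ≈ (0.55234)³ ≈ 1.6851196e-01.
By linearity: E[X] = C(118, 3)·p³ ≈ 266916 · 1.6851196e-01 ≈ 44978.53937.
Since α = 1/2 < 1, p = c/n^{1/2} ≫ 1/n is above the triangle threshold p ~ 1/n. Asymptotically E[X] ~ (c³/6)·n^{3(1−α)} = (6³/6)·n^{1.5} → ∞; triangles are abundant w.h.p.

E[X] ≈ 44978.53937; in regime p = Θ(1/n^{1/2}) E[X] diverges (above the triangle threshold p ~ 1/n).


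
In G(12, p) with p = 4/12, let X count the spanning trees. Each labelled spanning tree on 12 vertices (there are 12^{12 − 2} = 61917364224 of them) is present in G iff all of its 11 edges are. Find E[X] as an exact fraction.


K_12 has 12^{12 − 2} = 61917364224 labelled spanning trees.
For each such spanning tree H, let X_H = 1 if all 11 edges of H are present in G. Then P[X_H = 1] = p^{11} = (1/3)^{11} = 1/177147.
Summing the indicators: E[X] = Σ_H E[X_H] = 61917364224 · p^{11} = 61917364224 · 1/177147 = 1048576/3.
Numerically: E[X] ≈ 3.5e+05.

E[X] = 61917364224 · (1/3)^{11} = 1048576/3 ≈ 3.5e+05.


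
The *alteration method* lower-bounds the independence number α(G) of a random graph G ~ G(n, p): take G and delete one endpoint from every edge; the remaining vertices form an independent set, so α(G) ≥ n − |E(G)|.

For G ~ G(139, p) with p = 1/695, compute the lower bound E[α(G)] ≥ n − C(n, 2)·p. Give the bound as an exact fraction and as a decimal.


E[|E(G)|] = C(139, 2)·p = 9591 · (1/695) = 69/5.
E[α(G)] ≥ n − E[|E(G)|] = 139 − 69/5 = 626/5.
Numerically: ≈ 125.200.
(This is only a lower bound; the true E[α(G)] may be larger.)

E[α(G)] ≥ 626/5 ≈ 125.200.


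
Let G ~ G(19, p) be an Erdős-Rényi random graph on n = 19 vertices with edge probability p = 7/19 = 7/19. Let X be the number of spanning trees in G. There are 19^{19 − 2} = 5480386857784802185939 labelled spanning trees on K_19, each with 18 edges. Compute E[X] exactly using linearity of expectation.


K_19 has 19^{19 − 2} = 5480386857784802185939 labelled spanning trees.
For each such spanning tree H, let X_H = 1 if all 18 edges of H are present in G. Then P[X_H = 1] = p^{18} = (7/19)^{18} = 1628413597910449/104127350297911241532841.
By linearity of expectation: E[X] = Σ_H E[X_H] = 5480386857784802185939 · p^{18} = 5480386857784802185939 · 1628413597910449/104127350297911241532841 = 1628413597910449/19.
Numerically: E[X] ≈ 8.571e+13.

E[X] = 5480386857784802185939 · (7/19)^{18} = 1628413597910449/19 ≈ 8.571e+13.


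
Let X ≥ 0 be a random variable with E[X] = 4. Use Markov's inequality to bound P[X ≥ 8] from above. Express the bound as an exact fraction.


μ = E[X] = 4, a = 8.
Markov: P[X ≥ 8] ≤ μ/a = (4)/8 = 1/2.
Numerically: ≈ 0.500000.
(Since a = 8 > μ = 4.000000, the bound 1/2 is < 1 and informative.)

P[X ≥ 8] ≤ 1/2 ≈ 0.500000.


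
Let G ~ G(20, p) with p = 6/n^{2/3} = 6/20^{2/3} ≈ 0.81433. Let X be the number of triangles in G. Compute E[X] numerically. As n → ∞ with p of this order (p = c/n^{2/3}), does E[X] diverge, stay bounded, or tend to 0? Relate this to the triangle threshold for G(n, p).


Number of potential triangles: C(20, 3) = 1140.
Each occurs with probability p³ ≈ (0.81433)³ ≈ 5.4000000e-01.
By linearity: E[X] = C(20, 3)·p³ ≈ 1140 · 5.4000000e-01 ≈ 615.60000.
Since α = 2/3 < 1, p = c/n^{2/3} ≫ 1/n is above the triangle threshold p ~ 1/n. Asymptotically E[X] ~ (c³/6)·n^{3(1−α)} = (6³/6)·n^{1} → ∞; triangles are abundant w.h.p.

E[X] ≈ 615.60000; in regime p = Θ(1/n^{2/3}) E[X] diverges (above the triangle threshold p ~ 1/n).


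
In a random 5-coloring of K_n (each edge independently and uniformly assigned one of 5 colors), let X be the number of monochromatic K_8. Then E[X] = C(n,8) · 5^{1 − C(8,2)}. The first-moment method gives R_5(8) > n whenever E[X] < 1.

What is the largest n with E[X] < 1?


We need C(n, 8) · 5^{1 − 28} < 1, i.e. C(n, 8) < 5^{28 − 1} = 7450580596923828125.
Check values of n near the boundary:
  n = 860: C(860, 8) = 7182671140665308145; 7182671140665308145 < 7450580596923828125? YES
  n = 861: C(861, 8) = 7250034996615275865; 7250034996615275865 < 7450580596923828125? YES
  n = 862: C(862, 8) = 7317951015318931845; 7317951015318931845 < 7450580596923828125? YES
  n = 863: C(863, 8) = 7386423071602617757; 7386423071602617757 < 7450580596923828125? YES
  n = 864: C(864, 8) = 7455455062926006708; 7455455062926006708 < 7450580596923828125? NO
The largest n with C(n, 8) < 7450580596923828125 is n = 863 (where E[X] = 7386423071602617757/7450580596923828125 ≈ 0.9914). Hence R_5(8) > 863, i.e. R_5(8) ≥ 864.

Largest n = 863; hence R_5(8) > 863.


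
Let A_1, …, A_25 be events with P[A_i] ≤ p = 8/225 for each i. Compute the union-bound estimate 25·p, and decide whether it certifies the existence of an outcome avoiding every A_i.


Union bound: P[∪_{i=1}^{25} A_i] ≤ Σ_i P[A_i] ≤ 25·p = 25·(8/225) = 8/9.
Numerically: 8/9 ≈ 0.889.
Is 8/9 < 1? YES.
Since P[∪ A_i] ≤ 8/9 < 1, the complement has P[∩ A_i^c] ≥ 1 − 8/9 = 1/9 > 0, so some outcome avoids every A_i.

25·p = 8/9 ≈ 0.889; existence CERTIFIED by the union bound.


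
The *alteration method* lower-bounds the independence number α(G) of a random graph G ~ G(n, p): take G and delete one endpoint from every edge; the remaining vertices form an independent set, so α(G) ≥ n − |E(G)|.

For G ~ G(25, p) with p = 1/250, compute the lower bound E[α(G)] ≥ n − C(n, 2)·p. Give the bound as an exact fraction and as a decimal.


E[|E(G)|] = C(25, 2)·p = 300 · (1/250) = 6/5.
E[α(G)] ≥ n − E[|E(G)|] = 25 − 6/5 = 119/5.
Numerically: ≈ 23.80000.
(This is only a lower bound; the true E[α(G)] may be larger.)

E[α(G)] ≥ 119/5 ≈ 23.80000.


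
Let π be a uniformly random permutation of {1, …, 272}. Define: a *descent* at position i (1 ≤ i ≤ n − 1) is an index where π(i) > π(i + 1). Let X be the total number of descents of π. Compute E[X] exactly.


Write X = Σ X_I over i = 1, …, 271, with X_I the indicator of one descent.
There are 271 indicators.
For each fixed i, the pair (π(i), π(i+1)) is a uniformly random ordered pair of distinct values from {1, …, 272}; by symmetry P[π(i) > π(i+1)] = 1/2.
By linearity: E[X] = 271 · (1/2) = (272 − 1) · (1/2) = 271/2 ≈ 135.50000.

E[X] = 271/2 = 135.50000.


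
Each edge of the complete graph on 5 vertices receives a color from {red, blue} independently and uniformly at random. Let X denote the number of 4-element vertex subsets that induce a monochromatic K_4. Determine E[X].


Let X = Σ_S X_S over the C(5, 4) = 5 subsets S of size 4, where X_S = 1 if the K_4 on S is monochromatic.
For a fixed S, the K_4 on S has C(4, 2) = 6 edges. P[all 6 edges red] = (1/2)^6, and likewise for blue, so P[monochromatic] = 2·(1/2)^6 = 2^{1 − 6} = 1/32.
Summing: E[X] = C(5, 4) · 2^{1 − 6} = 5 · 1/32 = 5/32.
Numerically: E[X] ≈ 0.156.

E[X] = C(5,4)·2^(1−C(4,2)) = 5/32 ≈ 0.156.


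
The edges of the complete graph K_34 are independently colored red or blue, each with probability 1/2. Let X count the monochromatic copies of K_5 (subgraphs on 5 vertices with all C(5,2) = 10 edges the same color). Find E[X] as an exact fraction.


Let X = Σ_S X_S over the C(34, 5) = 278256 subsets S of size 5, where X_S = 1 if the K_5 on S is monochromatic.
For a fixed S, the K_5 on S has C(5, 2) = 10 edges. P[all 10 edges red] = (1/2)^10, and likewise for blue, so P[monochromatic] = 2·(1/2)^10 = 2^{1 − 10} = 1/512.
By linearity of expectation: E[X] = C(34, 5) · 2^{1 − 10} = 278256 · 1/512 = 17391/32.
Numerically: E[X] ≈ 543.46875.

E[X] = C(34,5)·2^(1−C(5,2)) = 17391/32 ≈ 543.46875.


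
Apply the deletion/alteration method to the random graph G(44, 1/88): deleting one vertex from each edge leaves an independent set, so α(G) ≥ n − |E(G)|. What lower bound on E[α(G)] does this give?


E[|E(G)|] = C(44, 2)·p = 946 · (1/88) = 43/4.
E[α(G)] ≥ n − E[|E(G)|] = 44 − 43/4 = 133/4.
Numerically: ≈ 33.250.
(This is only a lower bound; the true E[α(G)] may be larger.)

E[α(G)] ≥ 133/4 ≈ 33.250.


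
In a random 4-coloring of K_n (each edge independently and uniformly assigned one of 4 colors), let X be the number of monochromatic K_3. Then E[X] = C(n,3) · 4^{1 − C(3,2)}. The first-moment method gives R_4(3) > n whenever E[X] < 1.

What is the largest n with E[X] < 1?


We need C(n, 3) · 4^{1 − 3} < 1, i.e. C(n, 3) < 4^{3 − 1} = 16.
Check values of n near the boundary:
  n = 3: C(3, 3) = 1; 1 < 16? YES
  n = 4: C(4, 3) = 4; 4 < 16? YES
  n = 5: C(5, 3) = 10; 10 < 16? YES
  n = 6: C(6, 3) = 20; 20 < 16? NO
The largest n with C(n, 3) < 16 is n = 5 (where E[X] = 5/8 ≈ 0.6250000). Hence R_4(3) > 5, i.e. R_4(3) ≥ 6.

Largest n = 5; hence R_4(3) > 5.


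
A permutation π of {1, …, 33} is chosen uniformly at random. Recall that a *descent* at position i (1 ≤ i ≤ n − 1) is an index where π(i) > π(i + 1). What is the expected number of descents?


Write X = Σ X_I over i = 1, …, 32, with X_I the indicator of one descent.
There are 32 indicators.
For each fixed i, the pair (π(i), π(i+1)) is a uniformly random ordered pair of distinct values from {1, …, 33}; by symmetry P[π(i) > π(i+1)] = 1/2.
By linearity: E[X] = 32 · (1/2) = (33 − 1) · (1/2) = 16 ≈ 16.0000.

E[X] = 16 = 16.0000.


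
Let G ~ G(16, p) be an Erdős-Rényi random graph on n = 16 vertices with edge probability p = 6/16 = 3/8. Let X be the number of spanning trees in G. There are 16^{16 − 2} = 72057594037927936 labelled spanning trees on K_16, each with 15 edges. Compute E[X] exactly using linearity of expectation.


K_16 has 16^{16 − 2} = 72057594037927936 labelled spanning trees.
For each such spanning tree H, let X_H = 1 if all 15 edges of H are present in G. Then P[X_H = 1] = p^{15} = (3/8)^{15} = 14348907/35184372088832.
Summing the indicators: E[X] = Σ_H E[X_H] = 72057594037927936 · p^{15} = 72057594037927936 · 14348907/35184372088832 = 29386561536.
Numerically: E[X] ≈ 2.94e+10.

E[X] = 72057594037927936 · (3/8)^{15} = 29386561536 ≈ 2.94e+10.


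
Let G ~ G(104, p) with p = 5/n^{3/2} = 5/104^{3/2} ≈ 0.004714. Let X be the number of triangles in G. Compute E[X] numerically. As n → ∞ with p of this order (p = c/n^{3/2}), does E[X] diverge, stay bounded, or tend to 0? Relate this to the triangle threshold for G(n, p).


Number of potential triangles: C(104, 3) = 182104.
Each occurs with probability p³ ≈ (0.004714)³ ≈ 1.047756e-07.
By linearity: E[X] = C(104, 3)·p³ ≈ 182104 · 1.047756e-07 ≈ 0.0191.
Since α = 3/2 > 1, p = c/n^{3/2} = o(1/n) is below the triangle threshold p ~ 1/n. Asymptotically E[X] ~ (c³/6)·n^{3(1−α)} = (5³/6)·n^{-1.5} → 0, so by Markov's inequality G has no triangles w.h.p.

E[X] ≈ 0.0191; in regime p = Θ(1/n^{3/2}) E[X] tends to 0 (below the triangle threshold p ~ 1/n).


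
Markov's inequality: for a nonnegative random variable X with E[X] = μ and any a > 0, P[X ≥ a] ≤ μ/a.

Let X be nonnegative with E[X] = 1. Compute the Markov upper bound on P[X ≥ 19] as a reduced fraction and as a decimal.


μ = E[X] = 1, a = 19.
Markov: P[X ≥ 19] ≤ μ/a = (1)/19 = 1/19.
Numerically: ≈ 0.05263.
(Since a = 19 > μ = 1.00000, the bound 1/19 is < 1 and informative.)

P[X ≥ 19] ≤ 1/19 ≈ 0.05263.


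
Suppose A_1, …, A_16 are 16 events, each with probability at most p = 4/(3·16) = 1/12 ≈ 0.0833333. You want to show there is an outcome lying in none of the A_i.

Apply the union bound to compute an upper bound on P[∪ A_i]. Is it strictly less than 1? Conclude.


Union bound: P[∪_{i=1}^{16} A_i] ≤ Σ_i P[A_i] ≤ 16·p = 16·(1/12) = 4/3.
Numerically: 4/3 ≈ 1.3333333.
Is 4/3 < 1? NO.
Since the bound 4/3 is ≥ 1, the union bound is uninformative here; it does NOT by itself certify existence.

16·p = 4/3 ≈ 1.3333333; existence NOT certified by the union bound.


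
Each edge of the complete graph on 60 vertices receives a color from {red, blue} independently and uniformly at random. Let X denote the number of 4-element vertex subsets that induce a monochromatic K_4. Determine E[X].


Let X = Σ_S X_S over the C(60, 4) = 487635 subsets S of size 4, where X_S = 1 if the K_4 on S is monochromatic.
For a fixed S, the K_4 on S has C(4, 2) = 6 edges. P[all 6 edges red] = (1/2)^6, and likewise for blue, so P[monochromatic] = 2·(1/2)^6 = 2^{1 − 6} = 1/32.
By linearity: E[X] = C(60, 4) · 2^{1 − 6} = 487635 · 1/32 = 487635/32.
Numerically: E[X] ≈ 15238.594.

E[X] = C(60,4)·2^(1−C(4,2)) = 487635/32 ≈ 15238.594.


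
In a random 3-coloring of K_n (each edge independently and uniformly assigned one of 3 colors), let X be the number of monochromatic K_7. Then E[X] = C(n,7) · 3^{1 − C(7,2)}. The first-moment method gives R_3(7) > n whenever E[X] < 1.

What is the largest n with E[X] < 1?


We need C(n, 7) · 3^{1 − 21} < 1, i.e. C(n, 7) < 3^{21 − 1} = 3486784401.
Check values of n near the boundary:
  n = 77: C(77, 7) = 2404808340; 2404808340 < 3486784401? YES
  n = 78: C(78, 7) = 2641902120; 2641902120 < 3486784401? YES
  n = 79: C(79, 7) = 2898753715; 2898753715 < 3486784401? YES
  n = 80: C(80, 7) = 3176716400; 3176716400 < 3486784401? YES
  n = 81: C(81, 7) = 3477216600; 3477216600 < 3486784401? YES
  n = 82: C(82, 7) = 3801756816; 3801756816 < 3486784401? NO
The largest n with C(n, 7) < 3486784401 is n = 81 (where E[X] = 42928600/43046721 ≈ 0.99726). Hence R_3(7) > 81, i.e. R_3(7) ≥ 82.

Largest n = 81; hence R_3(7) > 81.


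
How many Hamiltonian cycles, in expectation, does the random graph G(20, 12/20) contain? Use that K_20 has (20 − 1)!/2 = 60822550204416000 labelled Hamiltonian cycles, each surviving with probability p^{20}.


K_20 has (20 − 1)!/2 = 60822550204416000 labelled Hamiltonian cycles.
For each such Hamiltonian cycle H, let X_H = 1 if all 20 edges of H are present in G. Then P[X_H = 1] = p^{20} = (3/5)^{20} = 3486784401/95367431640625.
Summing the indicators: E[X] = Σ_H E[X_H] = 60822550204416000 · p^{20} = 60822550204416000 · 3486784401/95367431640625 = 1696600954254376560918528/762939453125.
Numerically: E[X] ≈ 2.224e+12.

E[X] = 60822550204416000 · (3/5)^{20} = 1696600954254376560918528/762939453125 ≈ 2.224e+12.


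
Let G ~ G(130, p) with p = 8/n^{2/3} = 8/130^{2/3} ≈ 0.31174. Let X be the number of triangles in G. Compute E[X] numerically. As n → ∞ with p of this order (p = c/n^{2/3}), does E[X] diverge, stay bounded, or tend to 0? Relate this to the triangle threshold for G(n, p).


Number of potential triangles: C(130, 3) = 357760.
Each occurs with probability p³ ≈ (0.31174)³ ≈ 3.0295858e-02.
By linearity: E[X] = C(130, 3)·p³ ≈ 357760 · 3.0295858e-02 ≈ 10838.64615.
Since α = 2/3 < 1, p = c/n^{2/3} ≫ 1/n is above the triangle threshold p ~ 1/n. Asymptotically E[X] ~ (c³/6)·n^{3(1−α)} = (8³/6)·n^{1} → ∞; triangles are abundant w.h.p.

E[X] ≈ 10838.64615; in regime p = Θ(1/n^{2/3}) E[X] diverges (above the triangle threshold p ~ 1/n).


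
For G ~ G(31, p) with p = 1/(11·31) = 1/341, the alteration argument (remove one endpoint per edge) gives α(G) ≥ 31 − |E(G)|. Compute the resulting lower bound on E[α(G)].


E[|E(G)|] = C(31, 2)·p = 465 · (1/341) = 15/11.
E[α(G)] ≥ n − E[|E(G)|] = 31 − 15/11 = 326/11.
Numerically: ≈ 29.636.
(This is only a lower bound; the true E[α(G)] may be larger.)

E[α(G)] ≥ 326/11 ≈ 29.636.


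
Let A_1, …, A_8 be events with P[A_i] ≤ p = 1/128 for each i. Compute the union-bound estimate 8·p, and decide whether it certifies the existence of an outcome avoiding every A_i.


Union bound: P[∪_{i=1}^{8} A_i] ≤ Σ_i P[A_i] ≤ 8·p = 8·(1/128) = 1/16.
Numerically: 1/16 ≈ 0.0625000.
Is 1/16 < 1? YES.
Since P[∪ A_i] ≤ 1/16 < 1, the complement has P[∩ A_i^c] ≥ 1 − 1/16 = 15/16 > 0, so some outcome avoids every A_i.

8·p = 1/16 ≈ 0.0625000; existence CERTIFIED by the union bound.


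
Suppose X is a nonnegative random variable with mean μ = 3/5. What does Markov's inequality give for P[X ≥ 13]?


μ = E[X] = 3/5, a = 13.
Markov: P[X ≥ 13] ≤ μ/a = (3/5)/13 = 3/65.
Numerically: ≈ 0.04615.
(Since a = 13 > μ = 0.60000, the bound 3/65 is < 1 and informative.)

P[X ≥ 13] ≤ 3/65 ≈ 0.04615.


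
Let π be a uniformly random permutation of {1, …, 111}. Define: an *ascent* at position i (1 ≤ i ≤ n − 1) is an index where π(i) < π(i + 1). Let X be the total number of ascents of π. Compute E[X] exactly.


Write X = Σ X_I over i = 1, …, 110, with X_I the indicator of one ascent.
There are 110 indicators.
For each fixed i, the pair (π(i), π(i+1)) is a uniformly random ordered pair of distinct values from {1, …, 111}; by symmetry P[π(i) < π(i+1)] = 1/2.
By linearity: E[X] = 110 · (1/2) = (111 − 1) · (1/2) = 55 ≈ 55.0000.

E[X] = 55 = 55.0000.


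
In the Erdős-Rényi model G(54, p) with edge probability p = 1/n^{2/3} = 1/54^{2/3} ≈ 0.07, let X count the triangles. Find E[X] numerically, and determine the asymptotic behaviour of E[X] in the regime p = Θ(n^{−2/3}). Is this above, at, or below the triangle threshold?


Number of potential triangles: C(54, 3) = 24804.
Each occurs with probability p³ ≈ (0.07)³ ≈ 3.42936e-04.
By linearity: E[X] = C(54, 3)·p³ ≈ 24804 · 3.42936e-04 ≈ 8.506.
Since α = 2/3 < 1, p = c/n^{2/3} ≫ 1/n is above the triangle threshold p ~ 1/n. Asymptotically E[X] ~ (c³/6)·n^{3(1−α)} = (1³/6)·n^{1} → ∞; triangles are abundant w.h.p.

E[X] ≈ 8.506; in regime p = Θ(1/n^{2/3}) E[X] diverges (above the triangle threshold p ~ 1/n).


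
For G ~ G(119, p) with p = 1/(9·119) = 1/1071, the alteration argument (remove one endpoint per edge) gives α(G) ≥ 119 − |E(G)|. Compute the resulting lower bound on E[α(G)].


E[|E(G)|] = C(119, 2)·p = 7021 · (1/1071) = 59/9.
E[α(G)] ≥ n − E[|E(G)|] = 119 − 59/9 = 1012/9.
Numerically: ≈ 112.4444.
(This is only a lower bound; the true E[α(G)] may be larger.)

E[α(G)] ≥ 1012/9 ≈ 112.4444.


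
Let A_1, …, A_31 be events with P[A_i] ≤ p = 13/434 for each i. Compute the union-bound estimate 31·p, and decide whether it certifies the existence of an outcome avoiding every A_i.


Union bound: P[∪_{i=1}^{31} A_i] ≤ Σ_i P[A_i] ≤ 31·p = 31·(13/434) = 13/14.
Numerically: 13/14 ≈ 0.9285714.
Is 13/14 < 1? YES.
Since P[∪ A_i] ≤ 13/14 < 1, the complement has P[∩ A_i^c] ≥ 1 − 13/14 = 1/14 > 0, so some outcome avoids every A_i.

31·p = 13/14 ≈ 0.9285714; existence CERTIFIED by the union bound.


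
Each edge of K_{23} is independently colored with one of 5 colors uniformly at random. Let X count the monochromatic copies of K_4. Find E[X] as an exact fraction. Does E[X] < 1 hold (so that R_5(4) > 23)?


E[X] = C(23, 4) · 5^{1 − 6} = 8855 · 5^{−5} = 8855/3125.
As a reduced fraction: E[X] = 1771/625 ≈ 2.83360.
Is E[X] < 1? NO.
Since E[X] ≥ 1, the first-moment bound is inconclusive at n = 23; it does NOT by itself certify R_5(4) > 23.

E[X] = 1771/625 ≈ 2.83360; E[X] ≥ 1; first-moment method inconclusive here.


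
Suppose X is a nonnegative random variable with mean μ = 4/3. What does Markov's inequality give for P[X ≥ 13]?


μ = E[X] = 4/3, a = 13.
Markov: P[X ≥ 13] ≤ μ/a = (4/3)/13 = 4/39.
Numerically: ≈ 0.1026.
(Since a = 13 > μ = 1.3333, the bound 4/39 is < 1 and informative.)

P[X ≥ 13] ≤ 4/39 ≈ 0.1026.


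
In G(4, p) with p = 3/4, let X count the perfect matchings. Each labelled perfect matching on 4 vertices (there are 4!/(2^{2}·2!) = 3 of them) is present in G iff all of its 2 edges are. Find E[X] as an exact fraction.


K_4 has 4!/(2^{2}·2!) = 3 labelled perfect matchings.
For each such perfect matching H, let X_H = 1 if all 2 edges of H are present in G. Then P[X_H = 1] = p^{2} = (3/4)^{2} = 9/16.
Summing the indicators: E[X] = Σ_H E[X_H] = 3 · p^{2} = 3 · 9/16 = 27/16.
Numerically: E[X] ≈ 1.69.

E[X] = 3 · (3/4)^{2} = 27/16 ≈ 1.69.


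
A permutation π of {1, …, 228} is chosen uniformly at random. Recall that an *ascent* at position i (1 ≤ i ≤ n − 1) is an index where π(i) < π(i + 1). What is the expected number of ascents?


Write X = Σ X_I over i = 1, …, 227, with X_I the indicator of one ascent.
There are 227 indicators.
For each fixed i, the pair (π(i), π(i+1)) is a uniformly random ordered pair of distinct values from {1, …, 228}; by symmetry P[π(i) < π(i+1)] = 1/2.
By linearity: E[X] = 227 · (1/2) = (228 − 1) · (1/2) = 227/2 ≈ 113.500000.

E[X] = 227/2 = 113.500000.


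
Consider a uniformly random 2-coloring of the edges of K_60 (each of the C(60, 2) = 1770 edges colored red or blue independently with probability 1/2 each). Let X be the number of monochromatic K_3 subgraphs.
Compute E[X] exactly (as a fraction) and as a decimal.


Let X = Σ_S X_S over the C(60, 3) = 34220 subsets S of size 3, where X_S = 1 if the K_3 on S is monochromatic.
For a fixed S, the K_3 on S has C(3, 2) = 3 edges. P[all 3 edges red] = (1/2)^3, and likewise for blue, so P[monochromatic] = 2·(1/2)^3 = 2^{1 − 3} = 1/4.
By linearity of expectation: E[X] = C(60, 3) · 2^{1 − 3} = 34220 · 1/4 = 8555.
Numerically: E[X] ≈ 8555.000000.

E[X] = C(60,3)·2^(1−C(3,2)) = 8555 ≈ 8555.000000.
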